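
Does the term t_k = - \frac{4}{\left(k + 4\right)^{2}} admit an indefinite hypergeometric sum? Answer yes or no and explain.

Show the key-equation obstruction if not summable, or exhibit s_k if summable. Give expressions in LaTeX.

Ratio r(k) = (k + 4)**2/(k + 5)**2.
A = k**2 + 8*k + 16, B = k**2 + 10*k + 25, C = 1.
Solve (k**2 + 8*k + 16)·f(k+1) − (k**2 + 8*k + 16)·f(k) = 1.
d = 0 from the (2,2,0) case.
f = c0 ⇒ A·f(k+1) − B(k−1)·f(k) − C = -1. The system {-1 = 0} is inconsistent; no antidifference.

No — t_k has no hypergeometric antidifference.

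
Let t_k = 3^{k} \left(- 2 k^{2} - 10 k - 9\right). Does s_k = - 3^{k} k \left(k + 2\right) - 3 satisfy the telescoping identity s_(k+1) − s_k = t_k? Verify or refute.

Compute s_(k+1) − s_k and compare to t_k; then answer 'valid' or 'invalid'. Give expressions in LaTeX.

s_(k+1) = -3*3**k*(k + 1)*(k + 3) - 3
s_(k+1) − s_k = 3**k*(-2*k**2 - 10*k - 9)
(s_(k+1) − s_k) − t_k = 0

valid (s_(k+1) − s_k reduces to t_k)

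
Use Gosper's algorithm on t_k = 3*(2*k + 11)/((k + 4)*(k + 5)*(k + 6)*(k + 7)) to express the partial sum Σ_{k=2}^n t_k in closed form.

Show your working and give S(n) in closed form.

S(n) = (n**2 + 12*n - 13)/(16*(n**2 + 12*n + 35))

The ratio is (k + 4)*(2*k + 13)/((k + 8)*(2*k + 11)).
So A=k + 4 and B=k + 8, with C=k + 11/2.
Key eq: (k + 4)·f(k+1) = (k + 7)·f(k) + (k + 11/2).
Degrees (1,1,1) ⇒ d ≤ 3.
Solve for f: f(k) = k*(k + 5)*(k + 10)/48 (degree 3 ≤ 3).
Then R = B(k−1)f/C = k*(k + 5)*(k + 7)*(k + 10)/(24*(2*k + 11)), so s_k = R(k)·t_k = k*(k + 10)/(8*(k**2 + 10*k + 24)).
Check: Δs_k = 3*(2*k + 11)/(k**4 + 22*k**3 + 179*k**2 + 638*k + 840). ✓
Evaluate: s_(n+1) = (n**2 + 12*n + 11)/(8*(n**2 + 12*n + 35)); subtract s_(2) = 1/16 ⇒ S(n) = (n**2 + 12*n - 13)/(16*(n**2 + 12*n + 35)).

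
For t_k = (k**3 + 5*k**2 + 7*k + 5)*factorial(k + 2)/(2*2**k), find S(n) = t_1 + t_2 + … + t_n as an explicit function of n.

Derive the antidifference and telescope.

S(n) = (6*2**n + n**5*factorial(n) + 10*n**4*factorial(n) + 34*n**3*factorial(n) + 44*n**2*factorial(n) + 13*n*factorial(n) - 6*factorial(n))/(2*2**n)

The ratio is (k**4 + 11*k**3 + 44*k**2 + 78*k + 54)/(2*(k**3 + 5*k**2 + 7*k + 5)).
Factor: A=k/2 + 3/2; B=1; C=k**3 + 5*k**2 + 7*k + 5.
Set up (k/2 + 3/2)·f(k+1) − (1)·f(k) − (k**3 + 5*k**2 + 7*k + 5) = 0.
Bound: deg f ≤ 2.
Solve for f: f(k) = 2*(k**2 + 2*k - 4) (degree 2 ≤ 2).
Get s_k = R·t_k = (k**2 + 2*k - 4)*factorial(k + 2)/2**k with R(k) = B(k−1)f(k)/C(k) = 2*(k**2 + 2*k - 4)/(k**3 + 5*k**2 + 7*k + 5).
Check: Δs_k = (k**3 + 5*k**2 + 7*k + 5)*factorial(k + 2)/(2*2**k). ✓
Evaluate: s_(n+1) = 2**(-n - 1)*(n**2 + 4*n - 1)*factorial(n + 3); subtract s_(1) = -3 ⇒ S(n) = (6*2**n + n**5*factorial(n) + 10*n**4*factorial(n) + 34*n**3*factorial(n) + 44*n**2*factorial(n) + 13*n*factorial(n) - 6*factorial(n))/(2*2**n).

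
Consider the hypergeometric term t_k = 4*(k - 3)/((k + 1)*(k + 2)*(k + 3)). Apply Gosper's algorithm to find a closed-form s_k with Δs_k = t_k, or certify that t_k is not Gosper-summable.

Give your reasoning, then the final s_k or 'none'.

s_k = 2*k*(-k - 5)/((k + 1)*(k + 2))

The ratio is (k - 2)*(k + 1)/((k - 3)*(k + 4)).
A = k + 1, B = k + 4, C = k - 3.
Solve (k + 1)·f(k+1) − (k + 3)·f(k) = k - 3.
Bound: deg f ≤ 2.
Solve for f: f(k) = -k*(k + 5)/2 (degree 2 ≤ 2).
So s_k = (B(k−1)f/C)·t_k = (-k*(k + 3)*(k + 5)/(2*(k - 3)))·t_k = 2*k*(-k - 5)/((k + 1)*(k + 2)).
s_(k+1) − s_k = 4*(k - 3)/(k**3 + 6*k**2 + 11*k + 6) = t_k.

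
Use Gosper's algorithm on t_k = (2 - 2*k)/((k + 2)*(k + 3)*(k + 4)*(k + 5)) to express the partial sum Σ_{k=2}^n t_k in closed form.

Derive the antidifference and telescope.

S(n) = n*(-n**2 - 12*n + 13)/(60*(n**3 + 12*n**2 + 47*n + 60))

Ratio r(k) = k*(k + 2)/((k - 1)*(k + 6)).
A = k + 2, B = k + 6, C = k - 1.
Need (k + 2)·f(k+1) − (k + 5)·f(k) = k - 1.
deg f ≤ 3 (via 1,1,1).
Solve for f: f(k) = -k/2 (degree 1 ≤ 3).
Certificate R = B(k−1)f/C = -k*(k + 5)/(2*(k - 1)) gives s_k = k/((k + 2)*(k + 3)*(k + 4)).
s_(k+1) − s_k = 2*(1 - k)/(k**4 + 14*k**3 + 71*k**2 + 154*k + 120) = t_k.
s_(n+1) = (n + 1)/(n**3 + 12*n**2 + 47*n + 60) and s_(2) = 1/60, so S(n) = n*(-n**2 - 12*n + 13)/(60*(n**3 + 12*n**2 + 47*n + 60)).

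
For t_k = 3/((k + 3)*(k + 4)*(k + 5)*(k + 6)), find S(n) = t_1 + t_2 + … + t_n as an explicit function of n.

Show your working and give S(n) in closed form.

t_(k+1)/t_k = (k + 3)/(k + 7).
Take A(k)=k + 3, B(k)=k + 7, C(k)=1.
f must satisfy (k + 3)·f(k+1) − (k + 6)·f(k) = 1.
Bound: deg f ≤ 3.
Coefficient equations give f(k) = k*(k**2 + 12*k + 47)/180.
So s_k = (B(k−1)f/C)·t_k = (k*(k + 6)*(k**2 + 12*k + 47)/180)·t_k = k*(k**2 + 12*k + 47)/(60*(k + 3)*(k + 4)*(k + 5)).
Verify: 3/(k**4 + 18*k**3 + 119*k**2 + 342*k + 360) matches t_k.
s_(n+1) = (n**3 + 15*n**2 + 74*n + 60)/(60*(n**3 + 15*n**2 + 74*n + 120)) and s_(1) = 1/120, so S(n) = n*(n**2 + 15*n + 74)/(120*(n**3 + 15*n**2 + 74*n + 120)).

S(n) = n*(n**2 + 15*n + 74)/(120*(n**3 + 15*n**2 + 74*n + 120))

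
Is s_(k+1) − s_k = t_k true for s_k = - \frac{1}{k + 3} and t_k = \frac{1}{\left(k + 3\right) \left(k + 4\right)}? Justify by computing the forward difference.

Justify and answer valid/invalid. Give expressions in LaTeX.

s_(k+1) = -1/(k + 4)
s_(k+1) − s_k = 1/((k + 3)*(k + 4))
(s_(k+1) − s_k) − t_k = 0

Valid — Δs_k = t_k.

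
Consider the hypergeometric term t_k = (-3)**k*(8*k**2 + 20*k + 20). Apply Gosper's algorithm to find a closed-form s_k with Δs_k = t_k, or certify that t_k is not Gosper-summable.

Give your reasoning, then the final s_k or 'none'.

s_k = -2*(-3)**k*(k**2 + k + 1)

Ratio r(k) = 3*(-2*k**2 - 9*k - 12)/(2*k**2 + 5*k + 5).
So A=-3 and B=1, with C=k**2 + 5*k/2 + 5/2.
Need (-3)·f(k+1) − (1)·f(k) = k**2 + 5*k/2 + 5/2.
Degrees (0,0,2) ⇒ d ≤ 2.
Solving with deg f ≤ 2: f(k) = -(k**2 + k + 1)/4.
R(k) = B(k−1)·f(k)/C(k) = -(k**2 + k + 1)/(2*(2*k**2 + 5*k + 5)); s_k = R·t_k = -2*(-3)**k*(k**2 + k + 1).
Check: Δs_k = (-3)**k*(8*k**2 + 20*k + 20). ✓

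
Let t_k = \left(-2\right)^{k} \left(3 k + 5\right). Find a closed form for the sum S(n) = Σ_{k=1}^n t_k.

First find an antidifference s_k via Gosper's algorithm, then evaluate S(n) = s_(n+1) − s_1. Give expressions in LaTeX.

S(n) = 2 \left(-2\right)^{n} n + 4 \left(-2\right)^{n} - 4

t_(k+1)/t_k = 2*(-3*k - 8)/(3*k + 5).
Normal form (A,B,C) = (-2, 1, k + 5/3).
Key eq: (-2)·f(k+1) = (1)·f(k) + (k + 5/3).
Degrees (0,0,1) ⇒ d ≤ 1.
Coefficient equations give f(k) = -(k + 1)/3.
So s_k = (B(k−1)f/C)·t_k = (-(k + 1)/(3*k + 5))·t_k = (-2)**k*(-k - 1).
Check: Δs_k = (-2)**k*(3*k + 5). ✓
Σ_(k=1)^n t_k = s_(n+1) − s_(1) = (2*(-2)**n*(n + 2)) − (4), i.e. 2*(-2)**n*n + 4*(-2)**n - 4.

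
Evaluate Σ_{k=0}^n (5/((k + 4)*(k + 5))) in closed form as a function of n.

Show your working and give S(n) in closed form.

S(n) = 5*(n + 1)/(4*(n + 5))

The ratio is (k + 4)/(k + 6).
A = k + 4, B = k + 6, C = 1.
f must satisfy (k + 4)·f(k+1) − (k + 5)·f(k) = 1.
Degrees (1,1,0) ⇒ d ≤ 1.
Match coefficients ⇒ f(k) = k/4.
Certificate R = B(k−1)f/C = k*(k + 5)/4 gives s_k = 5*k/(4*(k + 4)).
Verify: 5/(k**2 + 9*k + 20) matches t_k.
s_(n+1) = 5*(n + 1)/(4*(n + 5)) and s_(0) = 0, so S(n) = 5*(n + 1)/(4*(n + 5)).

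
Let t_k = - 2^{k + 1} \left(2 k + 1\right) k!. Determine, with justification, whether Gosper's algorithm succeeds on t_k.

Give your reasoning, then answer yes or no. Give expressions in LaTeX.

Step 1: r(k) = 2*(k + 1)*(2*k + 3)/(2*k + 1).
Factor: A=2*k + 2; B=1; C=k + 1/2.
Key eq: (2*k + 2)·f(k+1) = (1)·f(k) + (k + 1/2).
deg f ≤ 0 (via 1,0,1).
Coefficient equations give f(k) = 1/2.
Then R = B(k−1)f/C = 1/(2*k + 1), so s_k = R(k)·t_k = -2**(k + 1)*factorial(k).
Δs = -2**(k + 1)*(2*k + 1)*factorial(k), as required.

Yes. s_k = - 2^{k + 1} k!.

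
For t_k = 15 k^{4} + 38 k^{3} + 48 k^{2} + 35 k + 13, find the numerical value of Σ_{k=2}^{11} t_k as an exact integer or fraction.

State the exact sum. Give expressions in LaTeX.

Σ = 791730

t_(k+1)/t_k = (15*k**4 + 98*k**3 + 252*k**2 + 305*k + 149)/(15*k**4 + 38*k**3 + 48*k**2 + 35*k + 13).
Normal form (A,B,C) = (1, 1, k**4 + 38*k**3/15 + 16*k**2/5 + 7*k/3 + 13/15).
Solve (1)·f(k+1) − (1)·f(k) = k**4 + 38*k**3/15 + 16*k**2/5 + 7*k/3 + 13/15.
From deg A=0, deg B=0, deg C=4: d=5.
Coefficient equations give f(k) = k*(3*k**4 + 2*k**3 + 2*k**2 + 3*k + 3)/15.
Then R = B(k−1)f/C = k*(3*k**4 + 2*k**3 + 2*k**2 + 3*k + 3)/(15*k**4 + 38*k**3 + 48*k**2 + 35*k + 13), so s_k = R(k)·t_k = k*(3*k**4 + 2*k**3 + 2*k**2 + 3*k + 3).
Check: Δs_k = 15*k**4 + 38*k**3 + 48*k**2 + 35*k + 13. ✓
Sum = s_(12) − s_(2); s_(12) = 791892, s_(2) = 162 ⇒ 791730.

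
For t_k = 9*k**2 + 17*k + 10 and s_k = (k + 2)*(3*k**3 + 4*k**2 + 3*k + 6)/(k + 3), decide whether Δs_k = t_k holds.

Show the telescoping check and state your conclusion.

s_(k+1) = (3*k**4 + 22*k**3 + 59*k**2 + 76*k + 48)/(k + 4)
s_(k+1) − s_k = (9*k**4 + 74*k**3 + 197*k**2 + 216*k + 96)/(k**2 + 7*k + 12)
(s_(k+1) − s_k) − t_k = 2*(-3*k**3 - 20*k**2 - 29*k - 12)/(k**2 + 7*k + 12)

Invalid: residual 2*(-3*k**3 - 20*k**2 - 29*k - 12)/(k**2 + 7*k + 12) ≠ 0.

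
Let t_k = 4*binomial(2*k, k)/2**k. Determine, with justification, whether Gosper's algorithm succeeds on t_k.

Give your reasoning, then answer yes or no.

The ratio is (2*k + 1)/(k + 1).
Factor: A=2*k + 1; B=k + 1; C=1.
f must satisfy (2*k + 1)·f(k+1) − (k)·f(k) = 1.
From deg A=1, deg B=1, deg C=0: d=-1.
Bound -1 < 0, so the key equation has no polynomial solution.

No — t_k has no hypergeometric antidifference.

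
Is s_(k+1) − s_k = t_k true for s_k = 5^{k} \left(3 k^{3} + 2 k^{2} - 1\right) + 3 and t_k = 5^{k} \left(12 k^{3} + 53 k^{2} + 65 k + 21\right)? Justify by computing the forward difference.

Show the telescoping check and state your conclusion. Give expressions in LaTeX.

Valid — Δs_k = t_k.

s_(k+1) = 5**(k + 1)*(3*(k + 1)**3 + 2*(k + 1)**2 - 1) + 3
s_(k+1) − s_k = 5**k*(12*k**3 + 53*k**2 + 65*k + 21)
(s_(k+1) − s_k) − t_k = 0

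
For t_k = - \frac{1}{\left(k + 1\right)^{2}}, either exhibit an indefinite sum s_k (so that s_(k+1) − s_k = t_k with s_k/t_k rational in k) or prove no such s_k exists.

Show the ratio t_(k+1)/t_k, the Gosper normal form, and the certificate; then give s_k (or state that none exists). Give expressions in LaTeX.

t_(k+1)/t_k = (k + 1)**2/(k + 2)**2.
Normal form (A,B,C) = (k**2 + 2*k + 1, k**2 + 4*k + 4, 1).
Solve (k**2 + 2*k + 1)·f(k+1) − (k**2 + 2*k + 1)·f(k) = 1.
deg f ≤ 0 (via 2,2,0).
Write f(k) = c0. Then LHS − RHS = -1, requiring -1 = 0: contradictory. No certificate.

none (Gosper's algorithm certifies no s_k)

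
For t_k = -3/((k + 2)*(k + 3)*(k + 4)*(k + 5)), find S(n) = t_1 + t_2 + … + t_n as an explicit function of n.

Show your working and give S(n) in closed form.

S(n) = n*(-n**2 - 12*n - 47)/(60*(n**3 + 12*n**2 + 47*n + 60))

The ratio is (k + 2)/(k + 6).
Factor: A=k + 2; B=k + 6; C=1.
Key eq: (k + 2)·f(k+1) = (k + 5)·f(k) + (1).
From deg A=1, deg B=1, deg C=0: d=3.
Coefficient equations give f(k) = k*(k**2 + 9*k + 26)/72.
So s_k = (B(k−1)f/C)·t_k = (k*(k + 5)*(k**2 + 9*k + 26)/72)·t_k = k*(-k**2 - 9*k - 26)/(24*(k + 2)*(k + 3)*(k + 4)).
Check: Δs_k = -3/(k**4 + 14*k**3 + 71*k**2 + 154*k + 120). ✓
Σ_(k=1)^n t_k = s_(n+1) − s_(1) = ((-n**3 - 12*n**2 - 47*n - 36)/(24*(n**3 + 12*n**2 + 47*n + 60))) − (-1/40), i.e. n*(-n**2 - 12*n - 47)/(60*(n**3 + 12*n**2 + 47*n + 60)).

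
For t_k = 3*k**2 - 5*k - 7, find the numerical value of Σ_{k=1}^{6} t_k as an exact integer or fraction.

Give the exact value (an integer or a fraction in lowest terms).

Σ = 126

Step 1: r(k) = (3*k**2 + k - 9)/(3*k**2 - 5*k - 7).
Take A(k)=1, B(k)=1, C(k)=k**2 - 5*k/3 - 7/3.
Key eq: (1)·f(k+1) = (1)·f(k) + (k**2 - 5*k/3 - 7/3).
d = 3 from the (0,0,2) case.
A polynomial solution: f(k) = k*(k**2 - 4*k - 4)/3.
So s_k = (B(k−1)f/C)·t_k = (k*(k**2 - 4*k - 4)/(3*k**2 - 5*k - 7))·t_k = k*(k**2 - 4*k - 4).
s_(k+1) − s_k = 3*k**2 - 5*k - 7 = t_k.
Evaluate s at k=7 and k=1: 119 and -7; difference 126.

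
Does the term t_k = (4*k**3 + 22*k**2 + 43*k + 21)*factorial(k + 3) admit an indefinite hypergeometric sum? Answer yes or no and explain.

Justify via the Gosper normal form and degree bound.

r(k) = (4*k**4 + 50*k**3 + 235*k**2 + 486*k + 360)/(4*k**3 + 22*k**2 + 43*k + 21) after simplifying.
Gosper form: A/B · C(k+1)/C(k) with A=k + 4, B=1, C=k**3 + 11*k**2/2 + 43*k/4 + 21/4.
Set up (k + 4)·f(k+1) − (1)·f(k) − (k**3 + 11*k**2/2 + 43*k/4 + 21/4) = 0.
Degrees (1,0,3) ⇒ d ≤ 2.
A polynomial solution: f(k) = (4*k**2 + 2*k - 1)/4.
Certificate R = B(k−1)f/C = (4*k**2 + 2*k - 1)/(4*k**3 + 22*k**2 + 43*k + 21) gives s_k = (4*k**2 + 2*k - 1)*factorial(k + 3).
s_(k+1) − s_k = (4*k**3 + 22*k**2 + 43*k + 21)*factorial(k + 3) = t_k.

Yes. s_k = (4*k**2 + 2*k - 1)*factorial(k + 3).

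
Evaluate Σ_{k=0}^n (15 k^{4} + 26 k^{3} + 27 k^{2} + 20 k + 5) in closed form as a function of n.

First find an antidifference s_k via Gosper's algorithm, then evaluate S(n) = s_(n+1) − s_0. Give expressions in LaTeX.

S(n) = 3 n^{5} + 14 n^{4} + 27 n^{3} + 30 n^{2} + 19 n + 5

The ratio is (15*k**4 + 86*k**3 + 195*k**2 + 212*k + 93)/(15*k**4 + 26*k**3 + 27*k**2 + 20*k + 5).
Normal form (A,B,C) = (1, 1, k**4 + 26*k**3/15 + 9*k**2/5 + 4*k/3 + 1/3).
Solve (1)·f(k+1) − (1)·f(k) = k**4 + 26*k**3/15 + 9*k**2/5 + 4*k/3 + 1/3.
Bound: deg f ≤ 5.
Solve for f: f(k) = k*(3*k**4 - k**3 + k**2 + 3*k - 1)/15 (degree 5 ≤ 5).
Certificate R = B(k−1)f/C = k*(3*k**4 - k**3 + k**2 + 3*k - 1)/(15*k**4 + 26*k**3 + 27*k**2 + 20*k + 5) gives s_k = k*(3*k**4 - k**3 + k**2 + 3*k - 1).
Check: Δs_k = 15*k**4 + 26*k**3 + 27*k**2 + 20*k + 5. ✓
Evaluate: s_(n+1) = 3*n**5 + 14*n**4 + 27*n**3 + 30*n**2 + 19*n + 5; subtract s_(0) = 0 ⇒ S(n) = 3*n**5 + 14*n**4 + 27*n**3 + 30*n**2 + 19*n + 5.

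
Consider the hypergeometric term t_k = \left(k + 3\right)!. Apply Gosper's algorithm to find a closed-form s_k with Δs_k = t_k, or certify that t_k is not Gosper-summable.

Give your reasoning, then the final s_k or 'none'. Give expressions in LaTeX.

Step 1: r(k) = k + 4.
A = k + 4, B = 1, C = 1.
Need (k + 4)·f(k+1) − (1)·f(k) = 1.
Bound: deg f ≤ -1.
Bound -1 < 0, so the key equation has no polynomial solution.

no hypergeometric antidifference exists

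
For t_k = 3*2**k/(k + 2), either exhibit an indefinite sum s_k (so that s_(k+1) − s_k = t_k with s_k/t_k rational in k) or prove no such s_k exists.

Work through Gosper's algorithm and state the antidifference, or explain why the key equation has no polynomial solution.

not Gosper-summable; s_k does not exist

Compute t_(k+1)/t_k: get 2*(k + 2)/(k + 3).
A = 2*k + 4, B = k + 3, C = 1.
Need (2*k + 4)·f(k+1) − (k + 2)·f(k) = 1.
From deg A=1, deg B=1, deg C=0: d=-1.
deg f ≤ -1 is impossible — no certificate.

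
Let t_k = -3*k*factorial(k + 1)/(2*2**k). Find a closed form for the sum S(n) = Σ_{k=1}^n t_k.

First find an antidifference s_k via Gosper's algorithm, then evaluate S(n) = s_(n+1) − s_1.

S(n) = 3 - 3*factorial(n + 2)/(2*2**n)

Ratio r(k) = (k + 1)*(k + 2)/(2*k).
Normal form (A,B,C) = (k/2 + 1, 1, k).
Need (k/2 + 1)·f(k+1) − (1)·f(k) = k.
Degrees (1,0,1) ⇒ d ≤ 0.
Match coefficients ⇒ f(k) = 2.
Then R = B(k−1)f/C = 2/k, so s_k = R(k)·t_k = -3*factorial(k + 1)/2**k.
Verify: -3*k*factorial(k + 1)/(2*2**k) matches t_k.
Evaluate: s_(n+1) = -3*2**(-n - 1)*factorial(n + 2); subtract s_(1) = -3 ⇒ S(n) = 3 - 3*factorial(n + 2)/(2*2**n).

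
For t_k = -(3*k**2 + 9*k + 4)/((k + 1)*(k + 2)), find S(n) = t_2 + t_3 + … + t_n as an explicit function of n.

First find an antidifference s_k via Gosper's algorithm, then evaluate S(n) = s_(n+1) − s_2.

The ratio is (k + 1)*(9*k + 3*(k + 1)**2 + 13)/((k + 3)*(3*k**2 + 9*k + 4)).
So A=k + 1 and B=k + 3, with C=k**2 + 3*k + 4/3.
Key eq: (k + 1)·f(k+1) = (k + 2)·f(k) + (k**2 + 3*k + 4/3).
Bound: deg f ≤ 2.
Match coefficients ⇒ f(k) = k*(3*k + 1)/3.
Certificate R = B(k−1)f/C = k*(k + 2)*(3*k + 1)/(3*k**2 + 9*k + 4) gives s_k = k*(-3*k - 1)/(k + 1).
s_(k+1) − s_k = (-3*k**2 - 9*k - 4)/(k**2 + 3*k + 2) = t_k.
Σ_(k=2)^n t_k = s_(n+1) − s_(2) = ((-3*n**2 - 7*n - 4)/(n + 2)) − (-14/3), i.e. (-9*n**2 - 7*n + 16)/(3*(n + 2)).

S(n) = (-9*n**2 - 7*n + 16)/(3*(n + 2))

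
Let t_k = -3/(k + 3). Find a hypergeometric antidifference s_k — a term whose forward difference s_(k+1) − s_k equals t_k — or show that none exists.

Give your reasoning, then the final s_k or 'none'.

none — t_k is not Gosper-summable

The ratio is (k + 3)/(k + 4).
Take A(k)=k + 3, B(k)=k + 4, C(k)=1.
Set up (k + 3)·f(k+1) − (k + 3)·f(k) − (1) = 0.
Bound: deg f ≤ 0.
Write f(k) = c0. Then LHS − RHS = -1, requiring -1 = 0: contradictory. No certificate.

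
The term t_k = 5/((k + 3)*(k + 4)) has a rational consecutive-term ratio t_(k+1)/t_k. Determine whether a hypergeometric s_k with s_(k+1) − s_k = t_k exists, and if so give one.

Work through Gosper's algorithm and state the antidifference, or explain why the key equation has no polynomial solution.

Step 1: r(k) = (k + 3)/(k + 5).
Normal form (A,B,C) = (k + 3, k + 5, 1).
Key eq: (k + 3)·f(k+1) = (k + 4)·f(k) + (1).
From deg A=1, deg B=1, deg C=0: d=1.
Solve for f: f(k) = k/3 (degree 1 ≤ 1).
So s_k = (B(k−1)f/C)·t_k = (k*(k + 4)/3)·t_k = 5*k/(3*(k + 3)).
Δs = 5/(k**2 + 7*k + 12), as required.

s_k = 5*k/(3*(k + 3))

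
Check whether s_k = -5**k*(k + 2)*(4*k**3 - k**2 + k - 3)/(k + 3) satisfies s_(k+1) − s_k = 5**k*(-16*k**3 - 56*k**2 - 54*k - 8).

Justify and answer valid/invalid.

Invalid: residual 5**k*(16*k**4 + 100*k**3 + 223*k**2 + 169*k + 27)/(k**2 + 7*k + 12) ≠ 0.

s_(k+1) = -5**(k + 1)*(k + 3)*(k + 4*(k + 1)**3 - (k + 1)**2 - 2)/(k + 4)
s_(k+1) − s_k = 5**k*(-16*k**5 - 152*k**4 - 538*k**3 - 835*k**2 - 535*k - 69)/(k**2 + 7*k + 12)
(s_(k+1) − s_k) − t_k = 5**k*(16*k**4 + 100*k**3 + 223*k**2 + 169*k + 27)/(k**2 + 7*k + 12)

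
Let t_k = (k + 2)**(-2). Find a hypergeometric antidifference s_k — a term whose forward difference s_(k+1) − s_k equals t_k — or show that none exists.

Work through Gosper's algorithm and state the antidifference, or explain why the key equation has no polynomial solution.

none (Gosper's algorithm certifies no s_k)

Step 1: r(k) = (k + 2)**2/(k + 3)**2.
Gosper form: A/B · C(k+1)/C(k) with A=k**2 + 4*k + 4, B=k**2 + 6*k + 9, C=1.
f must satisfy (k**2 + 4*k + 4)·f(k+1) − (k**2 + 4*k + 4)·f(k) = 1.
From deg A=2, deg B=2, deg C=0: d=0.
Put f(k) = c0: A·f(k+1) − B(k−1)·f(k) − C = -1; need -1 = 0 — inconsistent ⇒ no f, not summable.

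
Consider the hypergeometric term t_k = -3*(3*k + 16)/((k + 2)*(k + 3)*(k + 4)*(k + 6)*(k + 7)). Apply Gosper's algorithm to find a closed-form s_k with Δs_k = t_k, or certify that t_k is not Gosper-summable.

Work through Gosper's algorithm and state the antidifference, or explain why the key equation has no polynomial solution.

The ratio is (k + 2)*(k + 6)*(3*k + 19)/((k + 5)*(k + 8)*(3*k + 16)).
A = k + 2, B = k + 8, C = k**2 + 31*k/3 + 80/3.
Need (k + 2)·f(k+1) − (k + 7)·f(k) = k**2 + 31*k/3 + 80/3.
d = 5 from the (1,1,2) case.
Solving with deg f ≤ 5: f(k) = k*(k + 4)*(k + 5)*(k**2 + 11*k + 36)/108.
Get s_k = R·t_k = k*(-k**2 - 11*k - 36)/(12*(k**3 + 11*k**2 + 36*k + 36)) with R(k) = B(k−1)f(k)/C(k) = k*(k + 4)*(k + 7)*(k**2 + 11*k + 36)/(36*(3*k + 16)).
Verify: 3*(-3*k - 16)/(k**5 + 22*k**4 + 185*k**3 + 740*k**2 + 1404*k + 1008) matches t_k.

s_k = k*(-k**2 - 11*k - 36)/(12*(k**3 + 11*k**2 + 36*k + 36))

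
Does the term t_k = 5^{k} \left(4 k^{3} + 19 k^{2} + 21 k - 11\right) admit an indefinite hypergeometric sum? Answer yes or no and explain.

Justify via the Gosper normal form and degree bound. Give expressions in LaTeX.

Compute t_(k+1)/t_k: get 5*(4*k**3 + 31*k**2 + 71*k + 33)/(4*k**3 + 19*k**2 + 21*k - 11).
So A=5 and B=1, with C=k**3 + 19*k**2/4 + 21*k/4 - 11/4.
Solve (5)·f(k+1) − (1)·f(k) = k**3 + 19*k**2/4 + 21*k/4 - 11/4.
deg f ≤ 3 (via 0,0,3).
Match coefficients ⇒ f(k) = (k**3 + k**2 - k - 4)/4.
So s_k = (B(k−1)f/C)·t_k = ((k**3 + k**2 - k - 4)/(4*k**3 + 19*k**2 + 21*k - 11))·t_k = 5**k*(k**3 + k**2 - k - 4).
Verify: 5**k*(4*k**3 + 19*k**2 + 21*k - 11) matches t_k.

Yes. s_k = 5^{k} \left(k^{3} + k^{2} - k - 4\right).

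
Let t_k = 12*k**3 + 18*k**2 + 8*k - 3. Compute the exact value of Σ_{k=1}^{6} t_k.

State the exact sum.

t_(k+1)/t_k = (12*k**3 + 54*k**2 + 80*k + 35)/(12*k**3 + 18*k**2 + 8*k - 3).
Factor: A=1; B=1; C=k**3 + 3*k**2/2 + 2*k/3 - 1/4.
Set up (1)·f(k+1) − (1)·f(k) − (k**3 + 3*k**2/2 + 2*k/3 - 1/4) = 0.
From deg A=0, deg B=0, deg C=3: d=4.
A polynomial solution: f(k) = k*(3*k**3 - 2*k - 4)/12.
Then R = B(k−1)f/C = k*(3*k**3 - 2*k - 4)/(12*k**3 + 18*k**2 + 8*k - 3), so s_k = R(k)·t_k = k*(3*k**3 - 2*k - 4).
Δs = 12*k**3 + 18*k**2 + 8*k - 3, as required.
Evaluate s at k=7 and k=1: 7077 and -3; difference 7080.

Σ = 7080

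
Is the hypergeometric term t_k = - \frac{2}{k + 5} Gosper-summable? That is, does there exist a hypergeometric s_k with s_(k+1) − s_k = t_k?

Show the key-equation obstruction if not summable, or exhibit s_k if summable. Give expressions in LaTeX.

No — t_k has no hypergeometric antidifference.

The ratio is (k + 5)/(k + 6).
Normal form (A,B,C) = (k + 5, k + 6, 1).
Solve (k + 5)·f(k+1) − (k + 5)·f(k) = 1.
From deg A=1, deg B=1, deg C=0: d=0.
Generic f = c0 gives residual -1; -1 = 0 cannot hold, so t_k is not Gosper-summable.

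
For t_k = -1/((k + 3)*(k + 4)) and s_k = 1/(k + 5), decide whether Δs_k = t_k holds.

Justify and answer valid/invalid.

Invalid: residual 2*(2*k + 9)/(k**4 + 18*k**3 + 119*k**2 + 342*k + 360) ≠ 0.

s_(k+1) = 1/(k + 6)
s_(k+1) − s_k = -1/((k + 5)*(k + 6))
(s_(k+1) − s_k) − t_k = 2*(2*k + 9)/(k**4 + 18*k**3 + 119*k**2 + 342*k + 360)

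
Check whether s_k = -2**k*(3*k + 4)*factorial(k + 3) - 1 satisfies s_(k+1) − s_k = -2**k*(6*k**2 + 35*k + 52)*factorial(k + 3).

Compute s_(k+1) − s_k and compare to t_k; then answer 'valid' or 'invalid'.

valid; difference matches t_k

s_(k+1) = -2**(k + 1)*(3*k + 7)*factorial(k + 4) - 1
s_(k+1) − s_k = -2**k*(6*k**2 + 35*k + 52)*factorial(k + 3)
(s_(k+1) − s_k) − t_k = 0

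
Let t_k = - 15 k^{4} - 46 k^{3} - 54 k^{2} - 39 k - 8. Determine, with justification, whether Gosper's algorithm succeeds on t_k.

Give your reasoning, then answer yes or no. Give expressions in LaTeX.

Yes. s_k = k \left(- 3 k^{4} - 4 k^{3} - 4 k + 3\right).

r(k) = (15*k**4 + 106*k**3 + 282*k**2 + 345*k + 162)/(15*k**4 + 46*k**3 + 54*k**2 + 39*k + 8) after simplifying.
Take A(k)=1, B(k)=1, C(k)=k**4 + 46*k**3/15 + 18*k**2/5 + 13*k/5 + 8/15.
Key eq: (1)·f(k+1) = (1)·f(k) + (k**4 + 46*k**3/15 + 18*k**2/5 + 13*k/5 + 8/15).
d = 5 from the (0,0,4) case.
A polynomial solution: f(k) = k*(k**2 + 1)*(3*k**2 + 4*k - 3)/15.
So s_k = (B(k−1)f/C)·t_k = (k*(k**2 + 1)*(3*k**2 + 4*k - 3)/((k**2 + k + 1)*(15*k**2 + 31*k + 8)))·t_k = k*(-3*k**4 - 4*k**3 - 4*k + 3).
s_(k+1) − s_k = -15*k**4 - 46*k**3 - 54*k**2 - 39*k - 8 = t_k.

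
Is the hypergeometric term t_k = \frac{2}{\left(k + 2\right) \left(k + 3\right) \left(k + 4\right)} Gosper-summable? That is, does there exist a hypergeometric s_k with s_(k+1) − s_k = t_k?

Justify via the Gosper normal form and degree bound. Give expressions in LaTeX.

Yes. s_k = \frac{k \left(k + 5\right)}{6 \left(k + 2\right) \left(k + 3\right)}.

t_(k+1)/t_k = (k + 2)/(k + 5).
Take A(k)=k + 2, B(k)=k + 5, C(k)=1.
Key eq: (k + 2)·f(k+1) = (k + 4)·f(k) + (1).
From deg A=1, deg B=1, deg C=0: d=2.
Solve for f: f(k) = k*(k + 5)/12 (degree 2 ≤ 2).
So s_k = (B(k−1)f/C)·t_k = (k*(k + 4)*(k + 5)/12)·t_k = k*(k + 5)/(6*(k + 2)*(k + 3)).
Δs = 2/(k**3 + 9*k**2 + 26*k + 24), as required.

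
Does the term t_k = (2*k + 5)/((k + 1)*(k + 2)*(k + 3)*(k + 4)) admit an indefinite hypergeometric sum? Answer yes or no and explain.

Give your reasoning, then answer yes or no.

Step 1: r(k) = (k + 1)*(2*k + 7)/((k + 5)*(2*k + 5)).
A = k + 1, B = k + 5, C = k + 5/2.
Solve (k + 1)·f(k+1) − (k + 4)·f(k) = k + 5/2.
deg f ≤ 3 (via 1,1,1).
Solving with deg f ≤ 3: f(k) = k*(k + 2)*(k + 4)/6.
R(k) = B(k−1)·f(k)/C(k) = k*(k + 2)*(k + 4)**2/(3*(2*k + 5)); s_k = R·t_k = k*(k + 4)/(3*(k**2 + 4*k + 3)).
Check: Δs_k = (2*k + 5)/(k**4 + 10*k**3 + 35*k**2 + 50*k + 24). ✓

Yes. s_k = k*(k + 4)/(3*(k**2 + 4*k + 3)).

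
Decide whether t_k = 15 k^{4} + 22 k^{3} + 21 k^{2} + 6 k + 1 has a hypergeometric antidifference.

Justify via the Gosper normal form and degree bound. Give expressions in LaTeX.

t_(k+1)/t_k = (15*k**4 + 82*k**3 + 177*k**2 + 174*k + 65)/(15*k**4 + 22*k**3 + 21*k**2 + 6*k + 1).
Normal form (A,B,C) = (1, 1, k**4 + 22*k**3/15 + 7*k**2/5 + 2*k/5 + 1/15).
f must satisfy (1)·f(k+1) − (1)·f(k) = k**4 + 22*k**3/15 + 7*k**2/5 + 2*k/5 + 1/15.
d = 5 from the (0,0,4) case.
Solving with deg f ≤ 5: f(k) = k*(3*k**4 - 2*k**3 + k**2 - 2*k + 1)/15.
R(k) = B(k−1)·f(k)/C(k) = k*(3*k**4 - 2*k**3 + k**2 - 2*k + 1)/(15*k**4 + 22*k**3 + 21*k**2 + 6*k + 1); s_k = R·t_k = k*(3*k**4 - 2*k**3 + k**2 - 2*k + 1).
Δs = 15*k**4 + 22*k**3 + 21*k**2 + 6*k + 1, as required.

Yes. s_k = k \left(3 k^{4} - 2 k^{3} + k^{2} - 2 k + 1\right).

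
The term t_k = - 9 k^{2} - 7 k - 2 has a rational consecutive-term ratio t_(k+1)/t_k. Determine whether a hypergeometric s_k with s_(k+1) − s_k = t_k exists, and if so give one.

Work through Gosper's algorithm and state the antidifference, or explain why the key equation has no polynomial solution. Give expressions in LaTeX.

Ratio r(k) = (9*k**2 + 25*k + 18)/(9*k**2 + 7*k + 2).
Gosper form: A/B · C(k+1)/C(k) with A=1, B=1, C=k**2 + 7*k/9 + 2/9.
Solve (1)·f(k+1) − (1)·f(k) = k**2 + 7*k/9 + 2/9.
Bound: deg f ≤ 3.
A polynomial solution: f(k) = k**2*(3*k - 1)/9.
So s_k = (B(k−1)f/C)·t_k = (k**2*(3*k - 1)/(9*k**2 + 7*k + 2))·t_k = k**2*(1 - 3*k).
Δs = -9*k**2 - 7*k - 2, as required.

s_k = k^{2} \left(1 - 3 k\right)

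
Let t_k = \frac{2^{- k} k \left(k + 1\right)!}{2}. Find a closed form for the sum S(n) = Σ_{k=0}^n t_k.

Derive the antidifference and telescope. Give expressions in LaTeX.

Compute t_(k+1)/t_k: get (k + 1)*(k + 2)/(2*k).
Gosper form: A/B · C(k+1)/C(k) with A=k/2 + 1, B=1, C=k.
Set up (k/2 + 1)·f(k+1) − (1)·f(k) − (k) = 0.
Degrees (1,0,1) ⇒ d ≤ 0.
Solve for f: f(k) = 2 (degree 0 ≤ 0).
R(k) = B(k−1)·f(k)/C(k) = 2/k; s_k = R·t_k = factorial(k + 1)/2**k.
Verify: k*factorial(k + 1)/(2*2**k) matches t_k.
s_(n+1) = 2**(-n - 1)*factorial(n + 2) and s_(0) = 1, so S(n) = -1 + factorial(n + 2)/(2*2**n).

S(n) = -1 + \frac{2^{- n} \left(n + 2\right)!}{2}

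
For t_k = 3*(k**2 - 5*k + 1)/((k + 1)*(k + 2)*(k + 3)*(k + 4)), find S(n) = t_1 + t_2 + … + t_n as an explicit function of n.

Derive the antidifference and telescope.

Compute t_(k+1)/t_k: get (k**3 - 2*k**2 - 6*k - 3)/(k**3 - 24*k + 5).
So A=k + 1 and B=k + 5, with C=k**2 - 5*k + 1.
f must satisfy (k + 1)·f(k+1) − (k + 4)·f(k) = k**2 - 5*k + 1.
deg f ≤ 3 (via 1,1,2).
Coefficient equations give f(k) = k*(k**2 - 12*k + 29)/18.
Get s_k = R·t_k = k*(k**2 - 12*k + 29)/(6*(k + 1)*(k + 2)*(k + 3)) with R(k) = B(k−1)f(k)/C(k) = k*(k + 4)*(k**2 - 12*k + 29)/(18*(k**2 - 5*k + 1)).
Verify: 3*(k**2 - 5*k + 1)/(k**4 + 10*k**3 + 35*k**2 + 50*k + 24) matches t_k.
Telescope: S(n) = s_(n+1) − s_(1) = (n**3 - 9*n**2 + 8*n + 18)/(6*(n**3 + 9*n**2 + 26*n + 24)) − (1/8) = n*(n**2 - 63*n - 46)/(24*(n**3 + 9*n**2 + 26*n + 24)).

S(n) = n*(n**2 - 63*n - 46)/(24*(n**3 + 9*n**2 + 26*n + 24))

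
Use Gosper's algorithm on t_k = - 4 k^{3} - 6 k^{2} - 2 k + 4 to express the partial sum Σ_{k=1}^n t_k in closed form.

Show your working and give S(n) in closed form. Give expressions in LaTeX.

S(n) = n \left(- n^{3} - 4 n^{2} - 5 n + 2\right)

t_(k+1)/t_k = (2*k**3 + 9*k**2 + 13*k + 4)/(2*k**3 + 3*k**2 + k - 2).
Factor: A=1; B=1; C=k**3 + 3*k**2/2 + k/2 - 1.
Set up (1)·f(k+1) − (1)·f(k) − (k**3 + 3*k**2/2 + k/2 - 1) = 0.
Degrees (0,0,3) ⇒ d ≤ 4.
Coefficient equations give f(k) = k*(k**3 - k - 4)/4.
Certificate R = B(k−1)f/C = k*(k**3 - k - 4)/(2*(2*k**3 + 3*k**2 + k - 2)) gives s_k = k*(-k**3 + k + 4).
Check: Δs_k = -4*k**3 - 6*k**2 - 2*k + 4. ✓
Σ_(k=1)^n t_k = s_(n+1) − s_(1) = (-n**4 - 4*n**3 - 5*n**2 + 2*n + 4) − (4), i.e. n*(-n**3 - 4*n**2 - 5*n + 2).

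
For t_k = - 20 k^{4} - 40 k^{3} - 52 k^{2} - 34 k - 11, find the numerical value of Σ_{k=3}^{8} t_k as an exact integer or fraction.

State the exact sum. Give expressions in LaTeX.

Σ = -238116

Ratio r(k) = (20*k**4 + 120*k**3 + 292*k**2 + 338*k + 157)/(20*k**4 + 40*k**3 + 52*k**2 + 34*k + 11).
So A=1 and B=1, with C=k**4 + 2*k**3 + 13*k**2/5 + 17*k/10 + 11/20.
Need (1)·f(k+1) − (1)·f(k) = k**4 + 2*k**3 + 13*k**2/5 + 17*k/10 + 11/20.
deg f ≤ 5 (via 0,0,4).
Solve for f: f(k) = k*(4*k**4 + 4*k**2 + k + 2)/20 (degree 5 ≤ 5).
So s_k = (B(k−1)f/C)·t_k = (k*(4*k**4 + 4*k**2 + k + 2)/(20*k**4 + 40*k**3 + 52*k**2 + 34*k + 11))·t_k = k*(-4*k**4 - 4*k**2 - k - 2).
s_(k+1) − s_k = -20*k**4 - 40*k**3 - 52*k**2 - 34*k - 11 = t_k.
Σ_(k=3)^(8) t_k = s_(9) − s_(3) = -239211 − (-1095) = -238116.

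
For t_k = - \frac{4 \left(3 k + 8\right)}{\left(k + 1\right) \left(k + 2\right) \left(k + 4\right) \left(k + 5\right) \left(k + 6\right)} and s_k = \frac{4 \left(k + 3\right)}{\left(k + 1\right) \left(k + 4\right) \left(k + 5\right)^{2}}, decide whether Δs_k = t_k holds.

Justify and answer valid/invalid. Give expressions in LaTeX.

Invalid: residual \frac{8 \left(4 k^{2} + 31 k + 52\right)}{k^{7} + 29 k^{6} + 349 k^{5} + 2243 k^{4} + 8230 k^{3} + 16988 k^{2} + 17880 k + 7200} ≠ 0.

s_(k+1) = 4*(k + 4)/((k + 2)*(k + 5)*(k + 6)**2)
s_(k+1) − s_k = 4*((k + 1)*(k + 4)**2*(k + 5) - (k + 2)*(k + 3)*(k + 6)**2)/((k + 1)*(k + 2)*(k + 4)*(k + 5)**2*(k + 6)**2)
(s_(k+1) − s_k) − t_k = 8*(4*k**2 + 31*k + 52)/(k**7 + 29*k**6 + 349*k**5 + 2243*k**4 + 8230*k**3 + 16988*k**2 + 17880*k + 7200)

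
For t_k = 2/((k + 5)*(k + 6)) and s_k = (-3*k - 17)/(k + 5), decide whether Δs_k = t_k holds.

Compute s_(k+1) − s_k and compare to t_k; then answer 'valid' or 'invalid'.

valid (s_(k+1) − s_k reduces to t_k)

s_(k+1) = (-3*k - 20)/(k + 6)
s_(k+1) − s_k = 2/(k**2 + 11*k + 30)
(s_(k+1) − s_k) − t_k = 0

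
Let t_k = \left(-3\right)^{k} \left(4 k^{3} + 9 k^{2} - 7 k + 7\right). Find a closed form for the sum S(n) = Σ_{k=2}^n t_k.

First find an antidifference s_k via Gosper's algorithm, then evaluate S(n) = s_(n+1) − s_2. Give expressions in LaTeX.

The ratio is 3*(7*k - 4*(k + 1)**3 - 9*(k + 1)**2)/(4*k**3 + 9*k**2 - 7*k + 7).
Take A(k)=-3, B(k)=1, C(k)=k**3 + 9*k**2/4 - 7*k/4 + 7/4.
Key eq: (-3)·f(k+1) = (1)·f(k) + (k**3 + 9*k**2/4 - 7*k/4 + 7/4).
Degrees (0,0,3) ⇒ d ≤ 3.
Match coefficients ⇒ f(k) = -(k**3 - 4*k + 4)/4.
R(k) = B(k−1)·f(k)/C(k) = -(k**3 - 4*k + 4)/(4*k**3 + 9*k**2 - 7*k + 7); s_k = R·t_k = (-3)**k*(-k**3 + 4*k - 4).
Check: Δs_k = (-3)**k*(k**3 - 16*k + 3*(k + 1)**3 + 4). ✓
Σ_(k=2)^n t_k = s_(n+1) − s_(2) = ((-3)**(n + 1)*(-n**3 - 3*n**2 + n - 1)) − (-36), i.e. 3*(-3)**n*n**3 + 9*(-3)**n*n**2 - 3*(-3)**n*n + 3*(-3)**n + 36.

S(n) = 3 \left(-3\right)^{n} n^{3} + 9 \left(-3\right)^{n} n^{2} - 3 \left(-3\right)^{n} n + 3 \left(-3\right)^{n} + 36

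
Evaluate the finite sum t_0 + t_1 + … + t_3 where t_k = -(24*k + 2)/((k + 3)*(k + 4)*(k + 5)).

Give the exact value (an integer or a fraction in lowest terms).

Σ = -17/24

Ratio r(k) = (k + 3)*(12*k + 13)/((k + 6)*(12*k + 1)).
A = k + 3, B = k + 6, C = k + 1/12.
Key eq: (k + 3)·f(k+1) = (k + 5)·f(k) + (k + 1/12).
Bound: deg f ≤ 2.
Solving with deg f ≤ 2: f(k) = k*(37*k - 29)/288.
Certificate R = B(k−1)f/C = k*(k + 5)*(37*k - 29)/(24*(12*k + 1)) gives s_k = -k*(37*k - 29)/(12*(k + 3)*(k + 4)).
Verify: 2*(-12*k - 1)/(k**3 + 12*k**2 + 47*k + 60) matches t_k.
Evaluate s at k=4 and k=0: -17/24 and 0; difference -17/24.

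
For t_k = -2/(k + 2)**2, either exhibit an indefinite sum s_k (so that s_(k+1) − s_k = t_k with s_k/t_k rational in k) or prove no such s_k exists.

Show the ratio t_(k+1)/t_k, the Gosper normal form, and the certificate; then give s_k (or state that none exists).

The ratio is (k + 2)**2/(k + 3)**2.
A = k**2 + 4*k + 4, B = k**2 + 6*k + 9, C = 1.
Need (k**2 + 4*k + 4)·f(k+1) − (k**2 + 4*k + 4)·f(k) = 1.
deg f ≤ 0 (via 2,2,0).
Put f(k) = c0: A·f(k+1) − B(k−1)·f(k) − C = -1; need -1 = 0 — inconsistent ⇒ no f, not summable.

none — t_k is not Gosper-summable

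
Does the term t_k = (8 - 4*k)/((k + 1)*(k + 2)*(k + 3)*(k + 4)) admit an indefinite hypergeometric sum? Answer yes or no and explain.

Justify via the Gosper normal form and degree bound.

Ratio r(k) = (k - 1)*(k + 1)/((k - 2)*(k + 5)).
Take A(k)=k + 1, B(k)=k + 5, C(k)=k - 2.
Set up (k + 1)·f(k+1) − (k + 4)·f(k) − (k - 2) = 0.
Degrees (1,1,1) ⇒ d ≤ 3.
A polynomial solution: f(k) = -k*(k**2 + 6*k + 17)/12.
Certificate R = B(k−1)f/C = -k*(k + 4)*(k**2 + 6*k + 17)/(12*(k - 2)) gives s_k = k*(k**2 + 6*k + 17)/(3*(k + 1)*(k + 2)*(k + 3)).
Check: Δs_k = 4*(2 - k)/(k**4 + 10*k**3 + 35*k**2 + 50*k + 24). ✓

Yes. s_k = k*(k**2 + 6*k + 17)/(3*(k + 1)*(k + 2)*(k + 3)).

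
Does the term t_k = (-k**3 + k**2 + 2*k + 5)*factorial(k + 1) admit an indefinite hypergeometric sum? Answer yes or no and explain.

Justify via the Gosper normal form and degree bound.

Yes. s_k = -(k**2 - 4*k + 1)*factorial(k + 1).

t_(k+1)/t_k = (k + 2)*(2*k - (k + 1)**3 + (k + 1)**2 + 7)/(-k**3 + k**2 + 2*k + 5).
Gosper form: A/B · C(k+1)/C(k) with A=k + 2, B=1, C=k**3 - k**2 - 2*k - 5.
f must satisfy (k + 2)·f(k+1) − (1)·f(k) = k**3 - k**2 - 2*k - 5.
Bound: deg f ≤ 2.
Coefficient equations give f(k) = k**2 - 4*k + 1.
Then R = B(k−1)f/C = (k**2 - 4*k + 1)/(k**3 - k**2 - 2*k - 5), so s_k = R(k)·t_k = -(k**2 - 4*k + 1)*factorial(k + 1).
s_(k+1) − s_k = (-k**3 + k**2 + 2*k + 5)*factorial(k + 1) = t_k.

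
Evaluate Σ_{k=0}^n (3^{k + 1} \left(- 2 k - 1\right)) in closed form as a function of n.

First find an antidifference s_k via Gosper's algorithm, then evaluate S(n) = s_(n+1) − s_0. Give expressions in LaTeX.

r(k) = 3*(2*k + 3)/(2*k + 1) after simplifying.
Normal form (A,B,C) = (3, 1, k + 1/2).
f must satisfy (3)·f(k+1) − (1)·f(k) = k + 1/2.
Bound: deg f ≤ 1.
Match coefficients ⇒ f(k) = (k - 1)/2.
Then R = B(k−1)f/C = (k - 1)/(2*k + 1), so s_k = R(k)·t_k = 3**(k + 1)*(1 - k).
Δs = 3**(k + 1)*(-2*k - 1), as required.
Evaluate: s_(n+1) = -3**(n + 2)*n; subtract s_(0) = 3 ⇒ S(n) = -9*3**n*n - 3.

S(n) = - 9 \cdot 3^{n} n - 3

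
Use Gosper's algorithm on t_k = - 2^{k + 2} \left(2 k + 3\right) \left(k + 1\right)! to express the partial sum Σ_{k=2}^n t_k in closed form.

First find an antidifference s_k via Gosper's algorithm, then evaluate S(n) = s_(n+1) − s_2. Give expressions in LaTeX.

r(k) = 2*(k + 2)*(2*k + 5)/(2*k + 3) after simplifying.
Take A(k)=2*k + 4, B(k)=1, C(k)=k + 3/2.
Need (2*k + 4)·f(k+1) − (1)·f(k) = k + 3/2.
From deg A=1, deg B=0, deg C=1: d=0.
A polynomial solution: f(k) = 1/2.
Then R = B(k−1)f/C = 1/(2*k + 3), so s_k = R(k)·t_k = -2**(k + 2)*factorial(k + 1).
Δs = -2**(k + 2)*(2*k + 3)*factorial(k + 1), as required.
Evaluate: s_(n+1) = -2**(n + 3)*factorial(n + 2); subtract s_(2) = -96 ⇒ S(n) = -8*2**n*factorial(n + 2) + 96.

S(n) = - 8 \cdot 2^{n} \left(n + 2\right)! + 96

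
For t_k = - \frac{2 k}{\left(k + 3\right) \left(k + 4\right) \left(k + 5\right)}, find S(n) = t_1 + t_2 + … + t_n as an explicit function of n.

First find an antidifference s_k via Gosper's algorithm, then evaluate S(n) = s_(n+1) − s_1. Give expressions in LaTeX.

Ratio r(k) = (k + 1)*(k + 3)/(k*(k + 6)).
Take A(k)=k + 3, B(k)=k + 6, C(k)=k.
Solve (k + 3)·f(k+1) − (k + 5)·f(k) = k.
Bound: deg f ≤ 2.
Match coefficients ⇒ f(k) = k*(k - 1)/8.
So s_k = (B(k−1)f/C)·t_k = ((k - 1)*(k + 5)/8)·t_k = k*(1 - k)/(4*(k + 3)*(k + 4)).
Check: Δs_k = -2*k/(k**3 + 12*k**2 + 47*k + 60). ✓
s_(n+1) = n*(-n - 1)/(4*(n**2 + 9*n + 20)) and s_(1) = 0, so S(n) = n*(-n - 1)/(4*(n**2 + 9*n + 20)).

S(n) = \frac{n \left(- n - 1\right)}{4 \left(n^{2} + 9 n + 20\right)}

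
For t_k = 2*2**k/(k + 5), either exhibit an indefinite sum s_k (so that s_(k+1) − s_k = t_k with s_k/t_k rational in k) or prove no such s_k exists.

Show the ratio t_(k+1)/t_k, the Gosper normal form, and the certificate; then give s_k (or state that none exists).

not Gosper-summable; s_k does not exist

The ratio is 2*(k + 5)/(k + 6).
Take A(k)=2*k + 10, B(k)=k + 6, C(k)=1.
Set up (2*k + 10)·f(k+1) − (k + 5)·f(k) − (1) = 0.
deg f ≤ -1 (via 1,1,0).
d = -1 < 0 ⇒ no nonzero polynomial f; not summable.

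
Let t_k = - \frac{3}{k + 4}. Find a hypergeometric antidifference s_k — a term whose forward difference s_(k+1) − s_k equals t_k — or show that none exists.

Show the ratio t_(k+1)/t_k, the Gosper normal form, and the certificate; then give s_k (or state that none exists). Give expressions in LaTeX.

none — t_k is not Gosper-summable

Step 1: r(k) = (k + 4)/(k + 5).
Normal form (A,B,C) = (k + 4, k + 5, 1).
Need (k + 4)·f(k+1) − (k + 4)·f(k) = 1.
Degrees (1,1,0) ⇒ d ≤ 0.
Write f(k) = c0. Then LHS − RHS = -1, requiring -1 = 0: contradictory. No certificate.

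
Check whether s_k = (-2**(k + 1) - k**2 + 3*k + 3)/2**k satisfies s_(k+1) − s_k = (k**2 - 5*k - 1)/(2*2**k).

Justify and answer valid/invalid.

s_(k+1) = (-4*2**k - k**2 + k + 5)/(2*2**k)
s_(k+1) − s_k = (k**2 - 5*k - 1)/(2*2**k)
(s_(k+1) − s_k) − t_k = 0

valid; difference matches t_k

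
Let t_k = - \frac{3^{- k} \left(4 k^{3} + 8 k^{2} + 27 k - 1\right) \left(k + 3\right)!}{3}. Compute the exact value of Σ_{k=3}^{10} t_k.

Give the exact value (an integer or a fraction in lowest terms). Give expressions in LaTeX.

Σ = -157494490480/729

Ratio r(k) = (4*k**4 + 36*k**3 + 135*k**2 + 258*k + 152)/(3*(4*k**3 + 8*k**2 + 27*k - 1)).
Normal form (A,B,C) = (k/3 + 4/3, 1, k**3 + 2*k**2 + 27*k/4 - 1/4).
f must satisfy (k/3 + 4/3)·f(k+1) − (1)·f(k) = k**3 + 2*k**2 + 27*k/4 - 1/4.
From deg A=1, deg B=0, deg C=3: d=2.
A polynomial solution: f(k) = 3*(4*k**2 - 4*k - 1)/4.
Certificate R = B(k−1)f/C = 3*(4*k**2 - 4*k - 1)/(4*k**3 + 8*k**2 + 27*k - 1) gives s_k = (-4*k**2 + 4*k + 1)*factorial(k + 3)/3**k.
Δs = -(4*k**3 + 8*k**2 + 27*k - 1)*factorial(k + 3)/(3*3**k), as required.
Telescoping: Σ = s_(11) − s_(3) = -157494937600/729 − (-1840/3) = -157494490480/729.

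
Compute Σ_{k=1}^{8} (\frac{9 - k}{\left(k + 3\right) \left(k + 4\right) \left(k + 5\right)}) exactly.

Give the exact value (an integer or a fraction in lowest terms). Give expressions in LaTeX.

The ratio is (k - 8)*(k + 3)/((k - 9)*(k + 6)).
A = k + 3, B = k + 6, C = k - 9.
Solve (k + 3)·f(k+1) − (k + 5)·f(k) = k - 9.
d = 2 from the (1,1,1) case.
A polynomial solution: f(k) = -k*(k + 11)/4.
R(k) = B(k−1)·f(k)/C(k) = -k*(k + 5)*(k + 11)/(4*(k - 9)); s_k = R·t_k = k*(k + 11)/(4*(k + 3)*(k + 4)).
Δs = (9 - k)/(k**3 + 12*k**2 + 47*k + 60), as required.
Evaluate s at k=9 and k=1: 15/52 and 3/20; difference 9/65.

Σ = 9/65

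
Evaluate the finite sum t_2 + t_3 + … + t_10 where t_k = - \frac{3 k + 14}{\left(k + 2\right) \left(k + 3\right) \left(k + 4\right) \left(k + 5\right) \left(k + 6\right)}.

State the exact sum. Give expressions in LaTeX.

Σ = -99/14560

The ratio is (k + 2)*(3*k + 17)/((k + 7)*(3*k + 14)).
Normal form (A,B,C) = (k + 2, k + 7, k + 14/3).
Set up (k + 2)·f(k+1) − (k + 6)·f(k) − (k + 14/3) = 0.
Bound: deg f ≤ 4.
A polynomial solution: f(k) = k*(k + 4)*(k**2 + 10*k + 31)/90.
Get s_k = R·t_k = k*(-k**2 - 10*k - 31)/(30*(k**3 + 10*k**2 + 31*k + 30)) with R(k) = B(k−1)f(k)/C(k) = k*(k + 4)*(k + 6)*(k**2 + 10*k + 31)/(30*(3*k + 14)).
s_(k+1) − s_k = (-3*k - 14)/(k**5 + 20*k**4 + 155*k**3 + 580*k**2 + 1044*k + 720) = t_k.
Telescoping: Σ = s_(11) − s_(2) = -1441/43680 − (-11/420) = -99/14560.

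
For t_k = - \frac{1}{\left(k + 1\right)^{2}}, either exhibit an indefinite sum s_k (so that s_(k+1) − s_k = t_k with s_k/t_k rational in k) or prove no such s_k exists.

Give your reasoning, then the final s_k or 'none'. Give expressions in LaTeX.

none (Gosper's algorithm certifies no s_k)

The ratio is (k + 1)**2/(k + 2)**2.
So A=k**2 + 2*k + 1 and B=k**2 + 4*k + 4, with C=1.
Set up (k**2 + 2*k + 1)·f(k+1) − (k**2 + 2*k + 1)·f(k) − (1) = 0.
Bound: deg f ≤ 0.
Generic f = c0 gives residual -1; -1 = 0 cannot hold, so t_k is not Gosper-summable.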